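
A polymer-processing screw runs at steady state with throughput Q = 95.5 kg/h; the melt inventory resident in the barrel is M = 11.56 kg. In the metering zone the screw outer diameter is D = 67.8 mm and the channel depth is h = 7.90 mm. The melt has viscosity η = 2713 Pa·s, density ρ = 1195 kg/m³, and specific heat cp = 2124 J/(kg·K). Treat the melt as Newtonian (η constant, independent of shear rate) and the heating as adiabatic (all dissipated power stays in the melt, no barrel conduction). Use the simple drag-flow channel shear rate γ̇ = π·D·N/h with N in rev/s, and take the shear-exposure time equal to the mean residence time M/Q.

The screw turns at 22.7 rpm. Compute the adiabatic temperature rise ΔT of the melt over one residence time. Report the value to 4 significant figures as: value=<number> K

value=48.47 K

Convert throughput: Q = 95.5 kg/h = 95.5/3600 = 0.0265278 kg/s
Mean residence time: t_res = M/Q_s = 11.56 kg / 0.0265278 kg/s = 435.77 s
Convert to SI: D = 0.0678 m, h = 0.0079 m, N = 22.7/60 = 0.378333 rev/s
Shear rate: γ̇ = πDN/h = π·0.0678·0.378333/0.0079 = 10.2006 s⁻¹
ΔT = η·γ̇²·t_res/(ρ·cp) = [2713 × 10.2006² × 435.77] / [1195 × 2124] = 48.4661 K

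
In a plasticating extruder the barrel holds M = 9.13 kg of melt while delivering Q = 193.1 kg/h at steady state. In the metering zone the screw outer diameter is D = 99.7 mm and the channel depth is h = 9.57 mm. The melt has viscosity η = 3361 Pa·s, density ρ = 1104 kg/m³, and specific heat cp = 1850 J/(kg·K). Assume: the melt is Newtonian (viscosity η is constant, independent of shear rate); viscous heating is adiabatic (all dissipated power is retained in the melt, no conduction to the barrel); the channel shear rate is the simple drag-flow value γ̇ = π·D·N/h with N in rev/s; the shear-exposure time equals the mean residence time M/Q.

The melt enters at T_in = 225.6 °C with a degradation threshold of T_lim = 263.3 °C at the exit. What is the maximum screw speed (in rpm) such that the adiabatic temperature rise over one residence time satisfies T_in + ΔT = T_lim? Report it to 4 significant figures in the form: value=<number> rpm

value=21.27 rpm

Q_s = Q / 3600 = 193.1 / 3600 = 0.0536389 kg/s
t_res = M / Q_s = 9.13 ÷ 0.0536389 = 170.212 s
D = 99.7 mm = 0.0997 m;  h = 9.57 mm = 0.00957 m
Allowable rise: ΔT_a = T_lim − T_in = 263.3 − 225.6 = 37.7 K
Invert ΔT = ηγ̇²t_res/(ρcp) for γ̇: γ̇_max² = ΔT_a ρ cp / (η t_res) = 37.7·1104·1850 / (3361·170.212) = 134.593 s⁻²
γ̇_max = √134.593 = 11.6014 s⁻¹
N_max = γ̇_max h / (πD) = 11.6014·0.00957/(π·0.0997) = 0.354469 rev/s → ×60 = 21.2681 rpm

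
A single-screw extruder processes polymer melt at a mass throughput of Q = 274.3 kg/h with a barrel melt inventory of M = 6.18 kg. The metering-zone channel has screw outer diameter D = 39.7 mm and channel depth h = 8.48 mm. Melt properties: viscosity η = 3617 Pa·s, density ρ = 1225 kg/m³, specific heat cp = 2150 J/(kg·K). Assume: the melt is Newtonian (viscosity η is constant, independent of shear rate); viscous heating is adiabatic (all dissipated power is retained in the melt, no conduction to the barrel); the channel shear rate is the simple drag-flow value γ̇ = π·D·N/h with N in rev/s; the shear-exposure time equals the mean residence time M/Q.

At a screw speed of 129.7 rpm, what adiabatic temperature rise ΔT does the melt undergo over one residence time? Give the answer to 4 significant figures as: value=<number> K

value=112.6 K

Convert throughput: Q = 274.3 kg/h = 274.3/3600 = 0.0761944 kg/s
Mean residence time: t_res = M/Q_s = 6.18 kg / 0.0761944 kg/s = 81.1083 s
Geometry in metres: D = 39.7 mm → 0.0397 m, h = 8.48 mm → 0.00848 m; screw speed N = 129.7 rpm = 2.16167 rev/s
Shear rate: γ̇ = πDN/h = π·0.0397·2.16167/0.00848 = 31.7931 s⁻¹
ΔT = η·γ̇²·t_res/(ρ·cp) = [3617 × 31.7931² × 81.1083] / [1225 × 2150] = 112.592 K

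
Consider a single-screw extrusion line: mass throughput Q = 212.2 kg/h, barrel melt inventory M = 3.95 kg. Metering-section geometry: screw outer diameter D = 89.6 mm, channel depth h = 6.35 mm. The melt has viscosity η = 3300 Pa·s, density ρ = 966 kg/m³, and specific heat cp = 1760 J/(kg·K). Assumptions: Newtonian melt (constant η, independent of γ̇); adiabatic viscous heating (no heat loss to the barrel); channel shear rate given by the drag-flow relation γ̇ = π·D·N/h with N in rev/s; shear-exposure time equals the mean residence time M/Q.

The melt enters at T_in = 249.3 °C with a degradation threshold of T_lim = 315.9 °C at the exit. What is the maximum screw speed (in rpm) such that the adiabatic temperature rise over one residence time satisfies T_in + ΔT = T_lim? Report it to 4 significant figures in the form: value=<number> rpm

Convert throughput: Q = 212.2 kg/h = 212.2/3600 = 0.0589444 kg/s
t_res = M / Q_s = 3.95 ÷ 0.0589444 = 67.0123 s
D = 89.6 mm = 0.0896 m;  h = 6.35 mm = 0.00635 m
Allowable rise: ΔT_a = T_lim − T_in = 315.9 − 249.3 = 66.6 K
γ̇_max² = ΔT_a·ρ·cp/(η·t_res) = 66.6·966·1760/(3300·67.0123) = 512.031 s⁻²
Take the square root: γ̇_max = √(512.031) = 22.6281 s⁻¹
N_max = γ̇_max·h / (π·D) = 22.6281 · 0.00635 / (π · 0.0896) = 0.510462 rev/s = 30.6277 rpm

value=30.63 rpm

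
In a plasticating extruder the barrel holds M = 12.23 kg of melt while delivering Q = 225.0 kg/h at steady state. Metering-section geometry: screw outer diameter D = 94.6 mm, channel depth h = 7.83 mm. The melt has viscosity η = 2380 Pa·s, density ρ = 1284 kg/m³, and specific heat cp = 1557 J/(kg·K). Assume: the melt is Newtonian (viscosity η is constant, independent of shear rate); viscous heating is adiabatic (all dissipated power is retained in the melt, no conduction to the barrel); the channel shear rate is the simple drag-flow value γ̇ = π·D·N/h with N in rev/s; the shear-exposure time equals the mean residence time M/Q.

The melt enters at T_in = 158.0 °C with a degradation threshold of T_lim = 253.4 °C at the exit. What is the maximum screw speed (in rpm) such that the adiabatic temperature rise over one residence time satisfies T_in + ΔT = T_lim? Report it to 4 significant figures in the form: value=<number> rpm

value=31.99 rpm

Q_s = Q / 3600 = 225.0 / 3600 = 0.0625 kg/s
t_res = M / Q_s = 12.23 ÷ 0.0625 = 195.68 s
D = 94.6 mm = 0.0946 m;  h = 7.83 mm = 0.00783 m
Allowable rise: ΔT_a = T_lim − T_in = 253.4 − 158.0 = 95.4 K
Invert ΔT = ηγ̇²t_res/(ρcp) for γ̇: γ̇_max² = ΔT_a ρ cp / (η t_res) = 95.4·1284·1557 / (2380·195.68) = 409.523 s⁻²
γ̇_max = sqrt(409.523) = 20.2367 s⁻¹
N_max = γ̇_max h / (πD) = 20.2367·0.00783/(π·0.0946) = 0.533163 rev/s → ×60 = 31.9898 rpm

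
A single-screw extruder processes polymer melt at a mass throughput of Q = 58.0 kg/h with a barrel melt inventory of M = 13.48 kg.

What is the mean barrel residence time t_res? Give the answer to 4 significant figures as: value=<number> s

value=836.7 s

Throughput in SI: Q_s = 58.0 kg/h ÷ 3600 s/h = 0.0161111 kg/s
t_res = M / Q_s = 13.48 / 0.0161111 = 836.69 s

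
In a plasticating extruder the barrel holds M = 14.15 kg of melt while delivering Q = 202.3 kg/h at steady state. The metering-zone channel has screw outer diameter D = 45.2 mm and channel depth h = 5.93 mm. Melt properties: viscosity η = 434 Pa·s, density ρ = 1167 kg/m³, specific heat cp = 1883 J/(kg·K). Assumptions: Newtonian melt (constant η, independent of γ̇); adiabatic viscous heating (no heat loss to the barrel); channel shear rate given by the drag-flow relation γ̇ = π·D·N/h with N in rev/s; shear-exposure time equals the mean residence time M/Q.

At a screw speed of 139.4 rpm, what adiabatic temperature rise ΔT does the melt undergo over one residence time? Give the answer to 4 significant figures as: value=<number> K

Throughput in SI: Q_s = 202.3 kg/h ÷ 3600 s/h = 0.0561944 kg/s
t_res = M / Q_s = 14.15 / 0.0561944 = 251.804 s
D = 45.2 mm = 0.0452 m;  h = 5.93 mm = 0.00593 m;  N = 139.4 rpm / 60 = 2.32333 rev/s
γ̇ = π·D·N / h = π · 0.0452 · 2.32333 / 0.00593 = 55.6346 s⁻¹
ΔT = η·γ̇²·t_res/(ρ·cp) = [434 × 55.6346² × 251.804] / [1167 × 1883] = 153.93 K

value=153.9 K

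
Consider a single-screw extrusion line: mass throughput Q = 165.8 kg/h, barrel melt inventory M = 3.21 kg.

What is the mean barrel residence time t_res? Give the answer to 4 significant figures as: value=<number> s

Convert throughput: Q = 165.8 kg/h = 165.8/3600 = 0.0460556 kg/s
Mean residence time: t_res = M/Q_s = 3.21 kg / 0.0460556 kg/s = 69.6984 s

value=69.70 s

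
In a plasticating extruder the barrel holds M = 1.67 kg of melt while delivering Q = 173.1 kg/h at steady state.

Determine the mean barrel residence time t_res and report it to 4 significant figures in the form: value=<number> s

Throughput in SI: Q_s = 173.1 kg/h ÷ 3600 s/h = 0.0480833 kg/s
t_res = M / Q_s = 1.67 ÷ 0.0480833 = 34.7314 s

value=34.73 s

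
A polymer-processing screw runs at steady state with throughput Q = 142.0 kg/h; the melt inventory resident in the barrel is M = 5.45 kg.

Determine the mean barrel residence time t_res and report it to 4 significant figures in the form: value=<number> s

Convert throughput: Q = 142.0 kg/h = 142.0/3600 = 0.0394444 kg/s
t_res = M / Q_s = 5.45 ÷ 0.0394444 = 138.169 s

value=138.2 s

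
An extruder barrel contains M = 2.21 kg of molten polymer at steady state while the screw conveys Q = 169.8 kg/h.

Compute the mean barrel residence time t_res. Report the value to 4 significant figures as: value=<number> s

value=46.86 s

Convert throughput: Q = 169.8 kg/h = 169.8/3600 = 0.0471667 kg/s
t_res = M / Q_s = 2.21 / 0.0471667 = 46.8551 s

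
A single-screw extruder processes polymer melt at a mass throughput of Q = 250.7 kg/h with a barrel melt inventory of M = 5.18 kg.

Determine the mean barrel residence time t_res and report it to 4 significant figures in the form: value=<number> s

value=74.38 s

Q_s = Q / 3600 = 250.7 / 3600 = 0.0696389 kg/s
t_res = M / Q_s = 5.18 ÷ 0.0696389 = 74.3837 s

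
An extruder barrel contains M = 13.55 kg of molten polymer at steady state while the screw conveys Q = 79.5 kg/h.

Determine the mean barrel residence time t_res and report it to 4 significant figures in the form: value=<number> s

value=613.6 s

Q_s = Q / 3600 = 79.5 / 3600 = 0.0220833 kg/s
t_res = M / Q_s = 13.55 ÷ 0.0220833 = 613.585 s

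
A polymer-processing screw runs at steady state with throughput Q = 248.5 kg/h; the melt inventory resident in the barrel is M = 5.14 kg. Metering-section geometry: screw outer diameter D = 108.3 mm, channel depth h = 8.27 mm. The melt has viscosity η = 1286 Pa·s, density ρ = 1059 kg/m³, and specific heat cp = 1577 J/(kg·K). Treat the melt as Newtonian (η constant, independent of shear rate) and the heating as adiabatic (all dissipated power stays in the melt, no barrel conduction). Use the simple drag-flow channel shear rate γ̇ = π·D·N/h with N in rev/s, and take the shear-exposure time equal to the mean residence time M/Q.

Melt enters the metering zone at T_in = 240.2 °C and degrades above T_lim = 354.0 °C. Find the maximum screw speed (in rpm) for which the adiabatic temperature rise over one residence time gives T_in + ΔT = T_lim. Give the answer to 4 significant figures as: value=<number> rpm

Convert throughput: Q = 248.5 kg/h = 248.5/3600 = 0.0690278 kg/s
Mean residence time: t_res = M/Q_s = 5.14 kg / 0.0690278 kg/s = 74.4628 s
D = 108.3 mm = 0.1083 m;  h = 8.27 mm = 0.00827 m
Allowable rise: ΔT_a = T_lim − T_in = 354.0 − 240.2 = 113.8 K
γ̇_max² = ΔT_a·ρ·cp/(η·t_res) = 113.8·1059·1577/(1286·74.4628) = 1984.68 s⁻²
γ̇_max = √1984.68 = 44.5497 s⁻¹
N_max = γ̇_max·h / (π·D) = 44.5497 · 0.00827 / (π · 0.1083) = 1.08286 rev/s = 64.9716 rpm

value=64.97 rpm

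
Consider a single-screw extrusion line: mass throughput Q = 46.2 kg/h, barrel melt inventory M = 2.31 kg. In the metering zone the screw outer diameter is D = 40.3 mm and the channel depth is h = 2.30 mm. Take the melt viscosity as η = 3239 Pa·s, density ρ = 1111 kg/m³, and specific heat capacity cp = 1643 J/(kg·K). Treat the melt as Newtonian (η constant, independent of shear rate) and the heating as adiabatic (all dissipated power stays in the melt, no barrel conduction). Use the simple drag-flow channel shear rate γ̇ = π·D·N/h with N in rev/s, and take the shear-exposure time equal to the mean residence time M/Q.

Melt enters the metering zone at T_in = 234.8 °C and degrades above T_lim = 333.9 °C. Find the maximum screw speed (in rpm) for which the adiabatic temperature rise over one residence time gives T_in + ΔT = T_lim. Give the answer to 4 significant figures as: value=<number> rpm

value=19.20 rpm

Q_s = Q / 3600 = 46.2 / 3600 = 0.0128333 kg/s
t_res = M / Q_s = 2.31 / 0.0128333 = 180 s
Geometry in SI: D = 40.3 mm → 0.0403 m, h = 2.30 mm → 0.0023 m
ΔT_a = T_lim − T_in = 333.9 °C − 234.8 °C = 99.1 K
γ̇_max² = ΔT_a·ρ·cp/(η·t_res) = 99.1·1111·1643/(3239·180) = 310.271 s⁻²
Take the square root: γ̇_max = √(310.271) = 17.6145 s⁻¹
N_max = γ̇_max h / (πD) = 17.6145·0.0023/(π·0.0403) = 0.319995 rev/s → ×60 = 19.1997 rpm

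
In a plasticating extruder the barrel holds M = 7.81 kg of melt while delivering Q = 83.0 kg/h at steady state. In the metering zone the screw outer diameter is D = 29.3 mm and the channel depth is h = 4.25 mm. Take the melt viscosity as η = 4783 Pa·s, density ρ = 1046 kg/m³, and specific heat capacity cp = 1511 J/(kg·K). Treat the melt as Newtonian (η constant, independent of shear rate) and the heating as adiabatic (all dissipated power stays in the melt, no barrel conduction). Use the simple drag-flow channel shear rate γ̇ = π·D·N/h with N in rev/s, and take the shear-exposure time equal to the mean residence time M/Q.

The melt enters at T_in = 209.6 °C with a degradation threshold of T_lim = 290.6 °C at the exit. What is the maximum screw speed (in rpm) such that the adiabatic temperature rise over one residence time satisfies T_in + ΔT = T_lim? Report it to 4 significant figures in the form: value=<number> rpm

Throughput in SI: Q_s = 83.0 kg/h ÷ 3600 s/h = 0.0230556 kg/s
Mean residence time: t_res = M/Q_s = 7.81 kg / 0.0230556 kg/s = 338.747 s
Geometry in SI: D = 29.3 mm → 0.0293 m, h = 4.25 mm → 0.00425 m
ΔT_a = T_lim − T_in = 290.6 − 209.6 = 81 K
γ̇_max² = ΔT_a·ρ·cp / (η·t_res) = [81 × 1046 × 1511] / [4783 × 338.747] = 79.0142 s⁻²
Take the square root: γ̇_max = √(79.0142) = 8.889 s⁻¹
Solve γ̇ = πDN/h for N: N_max = γ̇_max·h/(π·D) = 8.889 × 0.00425 / (π × 0.0293) = 0.410416 rev/s = 24.625 rpm

value=24.62 rpm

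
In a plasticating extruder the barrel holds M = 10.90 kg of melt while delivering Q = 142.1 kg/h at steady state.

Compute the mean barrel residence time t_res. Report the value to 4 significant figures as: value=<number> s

value=276.1 s

Q_s = Q / 3600 = 142.1 / 3600 = 0.0394722 kg/s
t_res = M / Q_s = 10.90 ÷ 0.0394722 = 276.144 s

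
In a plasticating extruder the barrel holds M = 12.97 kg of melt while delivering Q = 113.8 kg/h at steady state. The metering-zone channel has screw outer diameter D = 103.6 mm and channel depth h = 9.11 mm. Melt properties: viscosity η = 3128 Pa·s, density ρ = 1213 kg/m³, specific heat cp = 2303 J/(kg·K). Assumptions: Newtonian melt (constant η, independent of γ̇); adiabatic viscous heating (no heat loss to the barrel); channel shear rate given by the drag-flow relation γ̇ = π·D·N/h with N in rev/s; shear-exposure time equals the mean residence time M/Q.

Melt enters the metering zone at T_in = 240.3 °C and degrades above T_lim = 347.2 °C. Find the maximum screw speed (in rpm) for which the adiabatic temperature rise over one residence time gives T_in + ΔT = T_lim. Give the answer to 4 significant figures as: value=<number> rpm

value=25.62 rpm

Convert throughput: Q = 113.8 kg/h = 113.8/3600 = 0.0316111 kg/s
t_res = M / Q_s = 12.97 / 0.0316111 = 410.299 s
Geometry in SI: D = 103.6 mm → 0.1036 m, h = 9.11 mm → 0.00911 m
Allowable rise: ΔT_a = T_lim − T_in = 347.2 − 240.3 = 106.9 K
Invert ΔT = ηγ̇²t_res/(ρcp) for γ̇: γ̇_max² = ΔT_a ρ cp / (η t_res) = 106.9·1213·2303 / (3128·410.299) = 232.683 s⁻²
γ̇_max = √232.683 = 15.254 s⁻¹
N_max = γ̇_max h / (πD) = 15.254·0.00911/(π·0.1036) = 0.426964 rev/s → ×60 = 25.6179 rpm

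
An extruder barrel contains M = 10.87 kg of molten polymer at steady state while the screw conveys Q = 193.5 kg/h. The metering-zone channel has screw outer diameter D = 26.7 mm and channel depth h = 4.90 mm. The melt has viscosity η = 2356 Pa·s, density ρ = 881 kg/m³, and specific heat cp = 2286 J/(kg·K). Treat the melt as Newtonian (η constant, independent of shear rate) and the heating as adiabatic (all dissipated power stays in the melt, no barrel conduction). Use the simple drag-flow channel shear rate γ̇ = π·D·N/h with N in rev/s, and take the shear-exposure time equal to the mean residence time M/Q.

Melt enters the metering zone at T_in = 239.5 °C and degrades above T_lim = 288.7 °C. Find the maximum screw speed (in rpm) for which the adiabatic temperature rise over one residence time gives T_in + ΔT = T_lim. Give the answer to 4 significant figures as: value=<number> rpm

Q_s = Q / 3600 = 193.5 / 3600 = 0.05375 kg/s
t_res = M / Q_s = 10.87 / 0.05375 = 202.233 s
D = 26.7 mm = 0.0267 m;  h = 4.90 mm = 0.0049 m
ΔT_a = T_lim − T_in = 288.7 °C − 239.5 °C = 49.2 K
γ̇_max² = ΔT_a·ρ·cp/(η·t_res) = 49.2·881·2286/(2356·202.233) = 207.965 s⁻²
γ̇_max = √207.965 = 14.421 s⁻¹
Solve γ̇ = πDN/h for N: N_max = γ̇_max·h/(π·D) = 14.421 × 0.0049 / (π × 0.0267) = 0.842423 rev/s = 50.5454 rpm

value=50.55 rpm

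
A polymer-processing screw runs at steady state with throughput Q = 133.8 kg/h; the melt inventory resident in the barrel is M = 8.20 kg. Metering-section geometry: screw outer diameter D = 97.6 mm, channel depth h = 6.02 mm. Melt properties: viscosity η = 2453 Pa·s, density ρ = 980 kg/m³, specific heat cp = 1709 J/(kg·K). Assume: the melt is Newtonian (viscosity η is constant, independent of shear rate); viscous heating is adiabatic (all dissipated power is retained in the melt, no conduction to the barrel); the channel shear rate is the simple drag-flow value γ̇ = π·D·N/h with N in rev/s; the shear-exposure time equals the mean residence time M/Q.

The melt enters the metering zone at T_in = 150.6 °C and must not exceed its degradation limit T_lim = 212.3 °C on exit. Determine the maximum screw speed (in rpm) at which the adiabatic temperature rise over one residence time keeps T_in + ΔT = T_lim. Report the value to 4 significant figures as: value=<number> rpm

Q_s = Q / 3600 = 133.8 / 3600 = 0.0371667 kg/s
Mean residence time: t_res = M/Q_s = 8.20 kg / 0.0371667 kg/s = 220.628 s
D = 97.6 mm = 0.0976 m;  h = 6.02 mm = 0.00602 m
Allowable rise: ΔT_a = T_lim − T_in = 212.3 − 150.6 = 61.7 K
Invert ΔT = ηγ̇²t_res/(ρcp) for γ̇: γ̇_max² = ΔT_a ρ cp / (η t_res) = 61.7·980·1709 / (2453·220.628) = 190.939 s⁻²
γ̇_max = sqrt(190.939) = 13.8181 s⁻¹
Solve γ̇ = πDN/h for N: N_max = γ̇_max·h/(π·D) = 13.8181 × 0.00602 / (π × 0.0976) = 0.271297 rev/s = 16.2778 rpm

value=16.28 rpm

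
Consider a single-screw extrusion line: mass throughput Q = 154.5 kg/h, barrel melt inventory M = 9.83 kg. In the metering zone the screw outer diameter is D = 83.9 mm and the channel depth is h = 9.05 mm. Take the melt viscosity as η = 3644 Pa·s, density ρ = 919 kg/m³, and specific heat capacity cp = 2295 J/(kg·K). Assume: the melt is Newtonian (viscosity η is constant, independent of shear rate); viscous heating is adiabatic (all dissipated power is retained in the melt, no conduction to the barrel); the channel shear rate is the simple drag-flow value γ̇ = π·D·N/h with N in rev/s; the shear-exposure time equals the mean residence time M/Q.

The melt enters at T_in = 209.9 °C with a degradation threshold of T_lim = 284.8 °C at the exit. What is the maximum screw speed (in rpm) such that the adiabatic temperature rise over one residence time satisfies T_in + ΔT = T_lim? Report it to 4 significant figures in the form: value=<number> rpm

value=28.34 rpm

Throughput in SI: Q_s = 154.5 kg/h ÷ 3600 s/h = 0.0429167 kg/s
t_res = M / Q_s = 9.83 ÷ 0.0429167 = 229.049 s
Geometry in SI: D = 83.9 mm → 0.0839 m, h = 9.05 mm → 0.00905 m
Allowable rise: ΔT_a = T_lim − T_in = 284.8 − 209.9 = 74.9 K
γ̇_max² = ΔT_a·ρ·cp / (η·t_res) = [74.9 × 919 × 2295] / [3644 × 229.049] = 189.267 s⁻²
γ̇_max = sqrt(189.267) = 13.7574 s⁻¹
N_max = γ̇_max h / (πD) = 13.7574·0.00905/(π·0.0839) = 0.472361 rev/s → ×60 = 28.3416 rpm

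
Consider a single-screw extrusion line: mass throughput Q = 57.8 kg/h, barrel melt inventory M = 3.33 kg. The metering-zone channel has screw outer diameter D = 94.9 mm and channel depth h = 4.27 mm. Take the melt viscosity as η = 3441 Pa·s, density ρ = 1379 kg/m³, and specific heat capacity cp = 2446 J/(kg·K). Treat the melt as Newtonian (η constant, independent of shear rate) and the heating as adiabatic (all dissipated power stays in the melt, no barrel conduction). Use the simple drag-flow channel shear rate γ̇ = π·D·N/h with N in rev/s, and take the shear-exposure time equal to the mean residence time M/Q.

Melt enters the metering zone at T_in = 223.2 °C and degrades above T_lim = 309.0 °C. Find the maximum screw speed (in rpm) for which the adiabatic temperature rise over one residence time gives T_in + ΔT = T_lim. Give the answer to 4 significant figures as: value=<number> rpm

value=17.30 rpm

Throughput in SI: Q_s = 57.8 kg/h ÷ 3600 s/h = 0.0160556 kg/s
t_res = M / Q_s = 3.33 ÷ 0.0160556 = 207.405 s
Geometry in SI: D = 94.9 mm → 0.0949 m, h = 4.27 mm → 0.00427 m
ΔT_a = T_lim − T_in = 309.0 − 223.2 = 85.8 K
γ̇_max² = ΔT_a·ρ·cp/(η·t_res) = 85.8·1379·2446/(3441·207.405) = 405.513 s⁻²
γ̇_max = sqrt(405.513) = 20.1373 s⁻¹
N_max = γ̇_max h / (πD) = 20.1373·0.00427/(π·0.0949) = 0.288412 rev/s → ×60 = 17.3047 rpm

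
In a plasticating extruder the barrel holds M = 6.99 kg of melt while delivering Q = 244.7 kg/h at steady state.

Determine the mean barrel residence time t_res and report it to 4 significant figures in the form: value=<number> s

Throughput in SI: Q_s = 244.7 kg/h ÷ 3600 s/h = 0.0679722 kg/s
Mean residence time: t_res = M/Q_s = 6.99 kg / 0.0679722 kg/s = 102.836 s

value=102.8 s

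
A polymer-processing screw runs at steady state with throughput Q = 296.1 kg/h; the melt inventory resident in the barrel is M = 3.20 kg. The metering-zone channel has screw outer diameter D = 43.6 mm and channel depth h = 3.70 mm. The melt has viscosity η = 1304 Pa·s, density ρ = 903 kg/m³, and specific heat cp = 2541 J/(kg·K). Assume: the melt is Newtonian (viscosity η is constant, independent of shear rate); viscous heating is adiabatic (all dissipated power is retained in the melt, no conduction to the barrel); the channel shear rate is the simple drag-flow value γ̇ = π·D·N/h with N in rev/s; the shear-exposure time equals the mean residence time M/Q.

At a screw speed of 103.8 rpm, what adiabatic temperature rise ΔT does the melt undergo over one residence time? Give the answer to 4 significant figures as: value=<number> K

Convert throughput: Q = 296.1 kg/h = 296.1/3600 = 0.08225 kg/s
t_res = M / Q_s = 3.20 / 0.08225 = 38.9058 s
Convert to SI: D = 0.0436 m, h = 0.0037 m, N = 103.8/60 = 1.73 rev/s
γ̇ = π D N / h = (π)(0.0436)(1.73) / 0.0037 = 64.0443 s⁻¹
ΔT = η·γ̇²·t_res / (ρ·cp) = 1304 · (64.0443)² · 38.9058 / (903 · 2541) = 90.6903 K

value=90.69 K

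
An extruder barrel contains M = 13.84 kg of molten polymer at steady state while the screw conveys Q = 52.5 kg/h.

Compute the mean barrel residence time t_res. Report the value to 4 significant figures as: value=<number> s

Q_s = Q / 3600 = 52.5 / 3600 = 0.0145833 kg/s
t_res = M / Q_s = 13.84 ÷ 0.0145833 = 949.029 s

value=949.0 s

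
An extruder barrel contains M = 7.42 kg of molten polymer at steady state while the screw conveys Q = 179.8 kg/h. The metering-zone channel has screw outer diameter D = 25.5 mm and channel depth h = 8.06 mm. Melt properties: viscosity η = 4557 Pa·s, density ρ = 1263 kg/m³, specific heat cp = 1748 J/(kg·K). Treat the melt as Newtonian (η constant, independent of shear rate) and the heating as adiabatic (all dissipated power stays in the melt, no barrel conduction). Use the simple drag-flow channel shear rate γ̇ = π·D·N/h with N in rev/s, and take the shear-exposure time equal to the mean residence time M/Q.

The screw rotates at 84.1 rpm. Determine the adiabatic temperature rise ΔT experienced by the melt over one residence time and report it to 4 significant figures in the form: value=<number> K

Q_s = Q / 3600 = 179.8 / 3600 = 0.0499444 kg/s
t_res = M / Q_s = 7.42 ÷ 0.0499444 = 148.565 s
Geometry in metres: D = 25.5 mm → 0.0255 m, h = 8.06 mm → 0.00806 m; screw speed N = 84.1 rpm = 1.40167 rev/s
γ̇ = π D N / h = (π)(0.0255)(1.40167) / 0.00806 = 13.9316 s⁻¹
ΔT = η·γ̇²·t_res/(ρ·cp) = [4557 × 13.9316² × 148.565] / [1263 × 1748] = 59.5183 K

value=59.52 K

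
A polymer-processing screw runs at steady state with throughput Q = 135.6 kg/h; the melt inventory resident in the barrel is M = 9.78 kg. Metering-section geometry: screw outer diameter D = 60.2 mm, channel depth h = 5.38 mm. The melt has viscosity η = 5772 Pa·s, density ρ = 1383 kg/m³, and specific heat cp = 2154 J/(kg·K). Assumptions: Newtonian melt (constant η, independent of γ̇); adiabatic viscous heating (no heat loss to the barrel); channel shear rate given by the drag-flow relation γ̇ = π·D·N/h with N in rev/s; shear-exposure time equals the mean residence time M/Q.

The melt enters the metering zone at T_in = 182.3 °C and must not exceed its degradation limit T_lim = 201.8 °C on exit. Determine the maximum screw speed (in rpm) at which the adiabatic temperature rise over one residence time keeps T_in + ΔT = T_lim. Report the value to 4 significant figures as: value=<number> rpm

Throughput in SI: Q_s = 135.6 kg/h ÷ 3600 s/h = 0.0376667 kg/s
t_res = M / Q_s = 9.78 / 0.0376667 = 259.646 s
D = 60.2 mm = 0.0602 m;  h = 5.38 mm = 0.00538 m
Allowable rise: ΔT_a = T_lim − T_in = 201.8 − 182.3 = 19.5 K
γ̇_max² = ΔT_a·ρ·cp / (η·t_res) = [19.5 × 1383 × 2154] / [5772 × 259.646] = 38.761 s⁻²
Take the square root: γ̇_max = √(38.761) = 6.22583 s⁻¹
Solve γ̇ = πDN/h for N: N_max = γ̇_max·h/(π·D) = 6.22583 × 0.00538 / (π × 0.0602) = 0.177106 rev/s = 10.6264 rpm

value=10.63 rpm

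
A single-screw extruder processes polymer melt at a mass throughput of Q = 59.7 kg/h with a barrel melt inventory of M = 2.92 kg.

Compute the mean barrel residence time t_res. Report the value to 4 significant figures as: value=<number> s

value=176.1 s

Throughput in SI: Q_s = 59.7 kg/h ÷ 3600 s/h = 0.0165833 kg/s
t_res = M / Q_s = 2.92 / 0.0165833 = 176.08 s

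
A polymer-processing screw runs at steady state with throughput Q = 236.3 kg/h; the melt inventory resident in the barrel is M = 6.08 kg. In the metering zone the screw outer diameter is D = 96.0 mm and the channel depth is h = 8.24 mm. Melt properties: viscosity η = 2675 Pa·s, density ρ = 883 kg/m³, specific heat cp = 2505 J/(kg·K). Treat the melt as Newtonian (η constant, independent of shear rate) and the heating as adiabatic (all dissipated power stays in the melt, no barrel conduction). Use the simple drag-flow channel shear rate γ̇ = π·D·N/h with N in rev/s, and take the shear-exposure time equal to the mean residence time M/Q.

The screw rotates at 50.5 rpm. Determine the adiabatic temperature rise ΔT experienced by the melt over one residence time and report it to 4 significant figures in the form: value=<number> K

value=106.3 K

Convert throughput: Q = 236.3 kg/h = 236.3/3600 = 0.0656389 kg/s
Mean residence time: t_res = M/Q_s = 6.08 kg / 0.0656389 kg/s = 92.628 s
Geometry in metres: D = 96.0 mm → 0.096 m, h = 8.24 mm → 0.00824 m; screw speed N = 50.5 rpm = 0.841667 rev/s
Shear rate: γ̇ = πDN/h = π·0.096·0.841667/0.00824 = 30.8059 s⁻¹
ΔT = η·γ̇²·t_res/(ρ·cp) = [2675 × 30.8059² × 92.628] / [883 × 2505] = 106.308 K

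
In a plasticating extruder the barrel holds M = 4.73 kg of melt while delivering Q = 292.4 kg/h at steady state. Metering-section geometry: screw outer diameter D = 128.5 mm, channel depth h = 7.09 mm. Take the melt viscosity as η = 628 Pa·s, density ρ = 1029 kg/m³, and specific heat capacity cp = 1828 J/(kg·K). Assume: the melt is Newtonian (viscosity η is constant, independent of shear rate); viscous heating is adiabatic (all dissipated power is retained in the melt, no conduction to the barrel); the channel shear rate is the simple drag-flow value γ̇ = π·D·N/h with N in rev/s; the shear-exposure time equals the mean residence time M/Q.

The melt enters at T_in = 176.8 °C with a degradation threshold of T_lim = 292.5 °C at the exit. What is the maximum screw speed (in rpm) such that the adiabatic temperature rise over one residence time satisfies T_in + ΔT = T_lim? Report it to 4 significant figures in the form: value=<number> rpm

Convert throughput: Q = 292.4 kg/h = 292.4/3600 = 0.0812222 kg/s
t_res = M / Q_s = 4.73 / 0.0812222 = 58.2353 s
D = 128.5 mm = 0.1285 m;  h = 7.09 mm = 0.00709 m
ΔT_a = T_lim − T_in = 292.5 − 176.8 = 115.7 K
γ̇_max² = ΔT_a·ρ·cp / (η·t_res) = [115.7 × 1029 × 1828] / [628 × 58.2353] = 5950.85 s⁻²
Take the square root: γ̇_max = √(5950.85) = 77.1418 s⁻¹
N_max = γ̇_max·h / (π·D) = 77.1418 · 0.00709 / (π · 0.1285) = 1.35482 rev/s = 81.2894 rpm

value=81.29 rpm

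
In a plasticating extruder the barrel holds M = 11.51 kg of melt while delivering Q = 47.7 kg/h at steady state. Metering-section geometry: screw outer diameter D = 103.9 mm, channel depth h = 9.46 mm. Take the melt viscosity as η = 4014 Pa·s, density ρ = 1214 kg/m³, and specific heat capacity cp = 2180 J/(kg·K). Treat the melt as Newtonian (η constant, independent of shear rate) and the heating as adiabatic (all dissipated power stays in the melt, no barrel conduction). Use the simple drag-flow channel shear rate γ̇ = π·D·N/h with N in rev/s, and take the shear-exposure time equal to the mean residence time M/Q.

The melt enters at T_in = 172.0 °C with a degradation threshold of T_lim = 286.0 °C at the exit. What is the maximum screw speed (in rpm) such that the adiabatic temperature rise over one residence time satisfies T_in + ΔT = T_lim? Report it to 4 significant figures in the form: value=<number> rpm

Convert throughput: Q = 47.7 kg/h = 47.7/3600 = 0.01325 kg/s
Mean residence time: t_res = M/Q_s = 11.51 kg / 0.01325 kg/s = 868.679 s
Geometry in SI: D = 103.9 mm → 0.1039 m, h = 9.46 mm → 0.00946 m
ΔT_a = T_lim − T_in = 286.0 − 172.0 = 114 K
γ̇_max² = ΔT_a·ρ·cp / (η·t_res) = [114 × 1214 × 2180] / [4014 × 868.679] = 86.5253 s⁻²
γ̇_max = sqrt(86.5253) = 9.3019 s⁻¹
N_max = γ̇_max h / (πD) = 9.3019·0.00946/(π·0.1039) = 0.269586 rev/s → ×60 = 16.1752 rpm

value=16.18 rpm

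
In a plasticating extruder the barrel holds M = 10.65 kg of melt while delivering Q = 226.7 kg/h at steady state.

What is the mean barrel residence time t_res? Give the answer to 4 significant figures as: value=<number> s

Q_s = Q / 3600 = 226.7 / 3600 = 0.0629722 kg/s
Mean residence time: t_res = M/Q_s = 10.65 kg / 0.0629722 kg/s = 169.122 s

value=169.1 s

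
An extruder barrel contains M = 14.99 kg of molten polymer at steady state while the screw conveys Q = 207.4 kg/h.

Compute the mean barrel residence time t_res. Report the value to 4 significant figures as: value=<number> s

value=260.2 s

Q_s = Q / 3600 = 207.4 / 3600 = 0.0576111 kg/s
Mean residence time: t_res = M/Q_s = 14.99 kg / 0.0576111 kg/s = 260.193 s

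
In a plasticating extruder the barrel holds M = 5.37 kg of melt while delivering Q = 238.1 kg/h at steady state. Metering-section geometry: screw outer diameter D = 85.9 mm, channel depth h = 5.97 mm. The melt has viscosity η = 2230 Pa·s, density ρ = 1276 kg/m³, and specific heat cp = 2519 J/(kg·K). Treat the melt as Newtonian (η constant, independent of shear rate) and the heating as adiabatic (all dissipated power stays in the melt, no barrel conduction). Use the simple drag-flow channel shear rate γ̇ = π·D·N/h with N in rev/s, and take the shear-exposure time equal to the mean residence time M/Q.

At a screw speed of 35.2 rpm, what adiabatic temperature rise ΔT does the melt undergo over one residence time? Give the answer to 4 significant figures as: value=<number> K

Throughput in SI: Q_s = 238.1 kg/h ÷ 3600 s/h = 0.0661389 kg/s
Mean residence time: t_res = M/Q_s = 5.37 kg / 0.0661389 kg/s = 81.1928 s
Geometry in metres: D = 85.9 mm → 0.0859 m, h = 5.97 mm → 0.00597 m; screw speed N = 35.2 rpm = 0.586667 rev/s
Shear rate: γ̇ = πDN/h = π·0.0859·0.586667/0.00597 = 26.5192 s⁻¹
Adiabatic rise: ΔT = η γ̇² t_res / (ρ cp) = 2230·(26.5192)²·81.1928 / (1276·2519) = 39.6154 K

value=39.62 K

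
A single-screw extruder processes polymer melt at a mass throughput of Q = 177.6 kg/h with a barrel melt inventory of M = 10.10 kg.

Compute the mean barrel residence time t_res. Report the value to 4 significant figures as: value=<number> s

value=204.7 s

Throughput in SI: Q_s = 177.6 kg/h ÷ 3600 s/h = 0.0493333 kg/s
Mean residence time: t_res = M/Q_s = 10.10 kg / 0.0493333 kg/s = 204.73 s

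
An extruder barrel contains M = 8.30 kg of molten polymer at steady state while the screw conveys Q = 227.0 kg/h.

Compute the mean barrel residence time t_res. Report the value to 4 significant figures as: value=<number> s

Convert throughput: Q = 227.0 kg/h = 227.0/3600 = 0.0630556 kg/s
t_res = M / Q_s = 8.30 ÷ 0.0630556 = 131.63 s

value=131.6 s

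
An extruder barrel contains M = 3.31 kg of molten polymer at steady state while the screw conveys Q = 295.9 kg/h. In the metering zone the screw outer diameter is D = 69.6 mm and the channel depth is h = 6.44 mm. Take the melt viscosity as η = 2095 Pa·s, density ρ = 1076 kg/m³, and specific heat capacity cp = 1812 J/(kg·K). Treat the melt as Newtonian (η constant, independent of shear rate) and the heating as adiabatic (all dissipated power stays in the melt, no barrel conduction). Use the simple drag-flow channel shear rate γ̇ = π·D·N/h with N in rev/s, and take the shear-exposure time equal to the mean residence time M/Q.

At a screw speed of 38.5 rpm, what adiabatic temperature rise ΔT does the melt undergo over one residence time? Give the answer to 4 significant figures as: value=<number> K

Throughput in SI: Q_s = 295.9 kg/h ÷ 3600 s/h = 0.0821944 kg/s
t_res = M / Q_s = 3.31 / 0.0821944 = 40.2704 s
Geometry in metres: D = 69.6 mm → 0.0696 m, h = 6.44 mm → 0.00644 m; screw speed N = 38.5 rpm = 0.641667 rev/s
γ̇ = π·D·N / h = π · 0.0696 · 0.641667 / 0.00644 = 21.7863 s⁻¹
Adiabatic rise: ΔT = η γ̇² t_res / (ρ cp) = 2095·(21.7863)²·40.2704 / (1076·1812) = 20.5383 K

value=20.54 K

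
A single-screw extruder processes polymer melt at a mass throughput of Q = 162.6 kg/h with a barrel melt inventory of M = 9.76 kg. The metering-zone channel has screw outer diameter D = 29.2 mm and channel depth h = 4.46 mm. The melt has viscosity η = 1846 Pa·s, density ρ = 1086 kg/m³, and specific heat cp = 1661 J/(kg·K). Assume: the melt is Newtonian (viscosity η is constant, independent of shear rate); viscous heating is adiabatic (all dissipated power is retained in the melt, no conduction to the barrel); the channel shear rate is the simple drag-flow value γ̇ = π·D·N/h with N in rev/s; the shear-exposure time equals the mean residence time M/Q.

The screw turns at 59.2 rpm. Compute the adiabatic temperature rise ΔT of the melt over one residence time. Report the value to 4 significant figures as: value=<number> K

value=91.08 K

Q_s = Q / 3600 = 162.6 / 3600 = 0.0451667 kg/s
Mean residence time: t_res = M/Q_s = 9.76 kg / 0.0451667 kg/s = 216.089 s
Geometry in metres: D = 29.2 mm → 0.0292 m, h = 4.46 mm → 0.00446 m; screw speed N = 59.2 rpm = 0.986667 rev/s
γ̇ = π D N / h = (π)(0.0292)(0.986667) / 0.00446 = 20.294 s⁻¹
ΔT = η·γ̇²·t_res / (ρ·cp) = 1846 · (20.294)² · 216.089 / (1086 · 1661) = 91.0753 K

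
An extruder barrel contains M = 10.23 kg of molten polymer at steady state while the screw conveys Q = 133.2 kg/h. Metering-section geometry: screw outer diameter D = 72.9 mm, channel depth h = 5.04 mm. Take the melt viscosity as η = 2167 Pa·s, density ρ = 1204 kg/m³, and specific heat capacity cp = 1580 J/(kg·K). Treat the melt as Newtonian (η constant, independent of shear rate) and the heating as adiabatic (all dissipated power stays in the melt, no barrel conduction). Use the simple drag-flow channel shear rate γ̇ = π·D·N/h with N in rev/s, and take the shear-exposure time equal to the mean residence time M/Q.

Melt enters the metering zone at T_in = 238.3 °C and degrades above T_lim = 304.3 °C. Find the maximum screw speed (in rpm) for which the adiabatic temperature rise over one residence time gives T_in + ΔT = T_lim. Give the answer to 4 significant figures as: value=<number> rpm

value=19.11 rpm

Throughput in SI: Q_s = 133.2 kg/h ÷ 3600 s/h = 0.037 kg/s
t_res = M / Q_s = 10.23 / 0.037 = 276.486 s
D = 72.9 mm = 0.0729 m;  h = 5.04 mm = 0.00504 m
ΔT_a = T_lim − T_in = 304.3 − 238.3 = 66 K
γ̇_max² = ΔT_a·ρ·cp/(η·t_res) = 66·1204·1580/(2167·276.486) = 209.553 s⁻²
γ̇_max = sqrt(209.553) = 14.476 s⁻¹
Solve γ̇ = πDN/h for N: N_max = γ̇_max·h/(π·D) = 14.476 × 0.00504 / (π × 0.0729) = 0.318567 rev/s = 19.114 rpm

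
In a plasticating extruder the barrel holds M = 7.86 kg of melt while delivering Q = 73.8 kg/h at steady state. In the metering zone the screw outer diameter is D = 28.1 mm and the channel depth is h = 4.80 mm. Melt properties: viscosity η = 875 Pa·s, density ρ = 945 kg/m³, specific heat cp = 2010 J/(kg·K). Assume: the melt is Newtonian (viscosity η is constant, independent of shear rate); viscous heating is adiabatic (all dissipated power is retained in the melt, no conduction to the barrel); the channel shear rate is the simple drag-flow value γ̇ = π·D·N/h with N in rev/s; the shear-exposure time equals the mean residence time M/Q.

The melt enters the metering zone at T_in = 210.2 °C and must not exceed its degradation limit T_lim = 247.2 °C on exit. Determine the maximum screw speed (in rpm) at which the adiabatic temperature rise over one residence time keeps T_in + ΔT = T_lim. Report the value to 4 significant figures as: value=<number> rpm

Throughput in SI: Q_s = 73.8 kg/h ÷ 3600 s/h = 0.0205 kg/s
t_res = M / Q_s = 7.86 / 0.0205 = 383.415 s
D = 28.1 mm = 0.0281 m;  h = 4.80 mm = 0.0048 m
ΔT_a = T_lim − T_in = 247.2 − 210.2 = 37 K
γ̇_max² = ΔT_a·ρ·cp/(η·t_res) = 37·945·2010/(875·383.415) = 209.485 s⁻²
γ̇_max = √209.485 = 14.4736 s⁻¹
N_max = γ̇_max h / (πD) = 14.4736·0.0048/(π·0.0281) = 0.786976 rev/s → ×60 = 47.2186 rpm

value=47.22 rpm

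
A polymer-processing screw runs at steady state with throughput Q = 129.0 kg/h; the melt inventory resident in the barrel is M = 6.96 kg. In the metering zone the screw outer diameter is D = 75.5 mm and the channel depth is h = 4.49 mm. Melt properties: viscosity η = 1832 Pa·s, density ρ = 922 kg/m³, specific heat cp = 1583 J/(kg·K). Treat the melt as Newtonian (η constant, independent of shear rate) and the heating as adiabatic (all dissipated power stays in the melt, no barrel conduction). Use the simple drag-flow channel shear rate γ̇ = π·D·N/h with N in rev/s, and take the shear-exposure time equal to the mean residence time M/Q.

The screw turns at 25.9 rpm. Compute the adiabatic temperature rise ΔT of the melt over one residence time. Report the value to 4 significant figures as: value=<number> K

value=126.8 K

Q_s = Q / 3600 = 129.0 / 3600 = 0.0358333 kg/s
Mean residence time: t_res = M/Q_s = 6.96 kg / 0.0358333 kg/s = 194.233 s
Geometry in metres: D = 75.5 mm → 0.0755 m, h = 4.49 mm → 0.00449 m; screw speed N = 25.9 rpm = 0.431667 rev/s
γ̇ = π·D·N / h = π · 0.0755 · 0.431667 / 0.00449 = 22.8034 s⁻¹
Adiabatic rise: ΔT = η γ̇² t_res / (ρ cp) = 1832·(22.8034)²·194.233 / (922·1583) = 126.775 K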